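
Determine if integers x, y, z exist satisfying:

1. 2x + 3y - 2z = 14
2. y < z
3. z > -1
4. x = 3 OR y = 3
Yes

Take x = 3, y = 10, z = 11. Substituting into each constraint:
  (1) 2(3) + 3(10) - 2(11) = 14 ✓
  (2) 10 < 11 ✓
  (3) 11 > -1 ✓
  (4) x = 3, target 3 ✓ (first branch holds)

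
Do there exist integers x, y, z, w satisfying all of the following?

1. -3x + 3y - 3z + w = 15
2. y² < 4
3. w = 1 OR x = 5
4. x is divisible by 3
No

A contradictory subset is {-3x + 3y - 3z + w = 15, w = 1 OR x = 5, x is divisible by 3}. No integer assignment can satisfy these jointly:

  - -3x + 3y - 3z + w = 15: is a linear equation tying the variables together
  - w = 1 OR x = 5: forces a choice: either w = 1 or x = 5
  - x is divisible by 3: restricts x to multiples of 3

Split on the disjunction (w = 1 OR x = 5):
  • If w = 1: with w = 1, writing x = 3x', every remaining term of the linear equation is divisible by 3, so the left side is ≡ 0 (mod 3); but the right side 14 ≡ 2 (mod 3). No integers can satisfy it.
  • If x = 5: this contradicts the divisibility constraint — 5 is not a multiple of 3.
Both branches are infeasible, so the system has no integer solution.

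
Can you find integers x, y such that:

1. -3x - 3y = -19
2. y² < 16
No

Even the single constraint (-3x - 3y = -19) is infeasible over the integers.

  - -3x - 3y = -19: every term on the left is divisible by 3, so the LHS ≡ 0 (mod 3), but the RHS -19 is not — no integer solution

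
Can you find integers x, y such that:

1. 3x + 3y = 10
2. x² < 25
No

Even the single constraint (3x + 3y = 10) is infeasible over the integers.

  - 3x + 3y = 10: every term on the left is divisible by 3, so the LHS ≡ 0 (mod 3), but the RHS 10 is not — no integer solution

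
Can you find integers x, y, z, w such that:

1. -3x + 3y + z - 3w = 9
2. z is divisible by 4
Yes

Take x = 0, y = 0, z = 0, w = -3. Substituting into each constraint:
  (1) -3(0) + 3(0) + 0 - 3(-3) = 9 ✓
  (2) 0 = 4 × 0, remainder 0 ✓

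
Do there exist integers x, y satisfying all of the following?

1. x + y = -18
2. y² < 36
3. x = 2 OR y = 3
Yes

Take x = -21, y = 3. Substituting into each constraint:
  (1) (-21) + 3 = -18 ✓
  (2) y² = (3)² = 9, and 9 < 36 ✓
  (3) y = 3, target 3 ✓ (second branch holds)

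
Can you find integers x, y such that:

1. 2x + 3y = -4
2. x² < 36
Yes

Take x = 1, y = -2. Substituting into each constraint:
  (1) 2(1) + 3(-2) = -4 ✓
  (2) x² = (1)² = 1, and 1 < 36 ✓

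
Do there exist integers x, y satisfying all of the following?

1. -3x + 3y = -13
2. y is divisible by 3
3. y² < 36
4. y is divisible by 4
No

Even the single constraint (-3x + 3y = -13) is infeasible over the integers.

  - -3x + 3y = -13: every term on the left is divisible by 3, so the LHS ≡ 0 (mod 3), but the RHS -13 is not — no integer solution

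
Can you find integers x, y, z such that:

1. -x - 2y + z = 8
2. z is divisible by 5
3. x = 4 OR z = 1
Yes

Take x = 4, y = -1, z = 10. Substituting into each constraint:
  (1) (-4) - 2(-1) + 10 = 8 ✓
  (2) 10 = 5 × 2, remainder 0 ✓
  (3) x = 4, target 4 ✓ (first branch holds)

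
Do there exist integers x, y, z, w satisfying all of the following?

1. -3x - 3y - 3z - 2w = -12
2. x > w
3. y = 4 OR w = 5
Yes

Take x = 7, y = 4, z = -11, w = 6. Substituting into each constraint:
  (1) -3(7) - 3(4) - 3(-11) - 2(6) = -12 ✓
  (2) 7 > 6 ✓
  (3) y = 4, target 4 ✓ (first branch holds)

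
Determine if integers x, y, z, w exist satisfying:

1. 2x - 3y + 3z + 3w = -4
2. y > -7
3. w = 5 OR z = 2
Yes

Take x = -2, y = 0, z = -5, w = 5. Substituting into each constraint:
  (1) 2(-2) - 3(0) + 3(-5) + 3(5) = -4 ✓
  (2) 0 > -7 ✓
  (3) w = 5, target 5 ✓ (first branch holds)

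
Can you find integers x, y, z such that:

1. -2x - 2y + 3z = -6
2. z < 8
Yes

Take x = 0, y = 0, z = -2. Substituting into each constraint:
  (1) -2(0) - 2(0) + 3(-2) = -6 ✓
  (2) -2 < 8 ✓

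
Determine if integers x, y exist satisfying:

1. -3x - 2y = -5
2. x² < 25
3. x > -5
Yes

Take x = 1, y = 1. Substituting into each constraint:
  (1) -3(1) - 2(1) = -5 ✓
  (2) x² = (1)² = 1, and 1 < 25 ✓
  (3) 1 > -5 ✓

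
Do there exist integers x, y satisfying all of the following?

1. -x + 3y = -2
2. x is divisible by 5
Yes

Take x = 5, y = 1. Substituting into each constraint:
  (1) (-5) + 3(1) = -2 ✓
  (2) 5 = 5 × 1, remainder 0 ✓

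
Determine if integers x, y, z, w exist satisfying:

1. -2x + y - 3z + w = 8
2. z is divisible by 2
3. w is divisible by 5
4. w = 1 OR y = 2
Yes

Take x = 2, y = 2, z = 0, w = 10. Substituting into each constraint:
  (1) -2(2) + 2 - 3(0) + 10 = 8 ✓
  (2) 0 = 2 × 0, remainder 0 ✓
  (3) 10 = 5 × 2, remainder 0 ✓
  (4) y = 2, target 2 ✓ (second branch holds)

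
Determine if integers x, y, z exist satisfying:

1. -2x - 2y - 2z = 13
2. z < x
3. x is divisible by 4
No

Even the single constraint (-2x - 2y - 2z = 13) is infeasible over the integers.

  - -2x - 2y - 2z = 13: every term on the left is divisible by 2, so the LHS ≡ 0 (mod 2), but the RHS 13 is not — no integer solution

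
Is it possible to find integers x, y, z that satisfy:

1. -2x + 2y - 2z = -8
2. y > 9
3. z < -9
Yes

Take x = 24, y = 10, z = -10. Substituting into each constraint:
  (1) -2(24) + 2(10) - 2(-10) = -8 ✓
  (2) 10 > 9 ✓
  (3) -10 < -9 ✓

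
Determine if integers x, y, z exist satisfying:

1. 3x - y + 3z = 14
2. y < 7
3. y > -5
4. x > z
Yes

Take x = 4, y = -2, z = 0. Substituting into each constraint:
  (1) 3(4) + 2 + 3(0) = 14 ✓
  (2) -2 < 7 ✓
  (3) -2 > -5 ✓
  (4) 4 > 0 ✓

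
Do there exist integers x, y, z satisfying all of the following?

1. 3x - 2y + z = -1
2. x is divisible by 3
Yes

Take x = 0, y = 0, z = -1. Substituting into each constraint:
  (1) 3(0) - 2(0) + (-1) = -1 ✓
  (2) 0 = 3 × 0, remainder 0 ✓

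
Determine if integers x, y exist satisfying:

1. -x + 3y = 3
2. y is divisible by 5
Yes

Take x = -3, y = 0. Substituting into each constraint:
  (1) 3 + 3(0) = 3 ✓
  (2) 0 = 5 × 0, remainder 0 ✓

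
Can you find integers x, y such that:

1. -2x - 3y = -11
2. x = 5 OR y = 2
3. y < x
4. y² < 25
No

A contradictory subset is {-2x - 3y = -11, x = 5 OR y = 2, y < x}. No integer assignment can satisfy these jointly:

  - -2x - 3y = -11: is a linear equation tying the variables together
  - x = 5 OR y = 2: forces a choice: either x = 5 or y = 2
  - y < x: bounds one variable relative to another variable

Split on the disjunction (x = 5 OR y = 2):
  • If x = 5: with x = 5, every remaining term of the linear equation is divisible by 3, so the left side is ≡ 0 (mod 3); but the right side -1 ≡ 2 (mod 3). No integers can satisfy it.
  • If y = 2: with y = 2, every remaining term of the linear equation is divisible by 2, so the left side is ≡ 0 (mod 2); but the right side -5 ≡ 1 (mod 2). No integers can satisfy it.
Both branches are infeasible, so the system has no integer solution.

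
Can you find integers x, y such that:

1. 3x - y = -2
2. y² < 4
Yes

Take x = -1, y = -1. Substituting into each constraint:
  (1) 3(-1) + 1 = -2 ✓
  (2) y² = (-1)² = 1, and 1 < 4 ✓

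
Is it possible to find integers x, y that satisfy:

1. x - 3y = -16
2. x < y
Yes

Take x = 5, y = 7. Substituting into each constraint:
  (1) 5 - 3(7) = -16 ✓
  (2) 5 < 7 ✓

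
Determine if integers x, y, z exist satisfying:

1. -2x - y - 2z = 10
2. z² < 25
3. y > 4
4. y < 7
Yes

Take x = -8, y = 6, z = 0. Substituting into each constraint:
  (1) -2(-8) + (-6) - 2(0) = 10 ✓
  (2) z² = (0)² = 0, and 0 < 25 ✓
  (3) 6 > 4 ✓
  (4) 6 < 7 ✓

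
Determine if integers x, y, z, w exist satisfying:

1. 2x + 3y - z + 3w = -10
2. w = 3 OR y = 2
Yes

Take x = -8, y = 2, z = 0, w = 0. Substituting into each constraint:
  (1) 2(-8) + 3(2) + 0 + 3(0) = -10 ✓
  (2) y = 2, target 2 ✓ (second branch holds)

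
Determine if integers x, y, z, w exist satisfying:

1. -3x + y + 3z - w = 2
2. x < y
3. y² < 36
Yes

Take x = 1, y = 2, z = 1, w = 0. Substituting into each constraint:
  (1) -3(1) + 2 + 3(1) + 0 = 2 ✓
  (2) 1 < 2 ✓
  (3) y² = (2)² = 4, and 4 < 36 ✓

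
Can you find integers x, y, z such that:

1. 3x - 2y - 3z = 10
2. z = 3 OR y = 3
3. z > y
Yes

Take x = 7, y = 1, z = 3. Substituting into each constraint:
  (1) 3(7) - 2(1) - 3(3) = 10 ✓
  (2) z = 3, target 3 ✓ (first branch holds)
  (3) 3 > 1 ✓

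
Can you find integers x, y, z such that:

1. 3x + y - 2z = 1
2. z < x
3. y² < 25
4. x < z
No

A contradictory subset is {z < x, x < z}. No integer assignment can satisfy these jointly:

  - z < x: bounds one variable relative to another variable
  - x < z: bounds one variable relative to another variable

Direct contradiction: x > z and z > x cannot both hold.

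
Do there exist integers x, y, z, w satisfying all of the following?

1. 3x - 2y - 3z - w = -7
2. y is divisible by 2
Yes

Take x = 0, y = 2, z = 1, w = 0. Substituting into each constraint:
  (1) 3(0) - 2(2) - 3(1) + 0 = -7 ✓
  (2) 2 = 2 × 1, remainder 0 ✓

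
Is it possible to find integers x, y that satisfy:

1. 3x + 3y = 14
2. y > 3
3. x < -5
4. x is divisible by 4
No

Even the single constraint (3x + 3y = 14) is infeasible over the integers.

  - 3x + 3y = 14: every term on the left is divisible by 3, so the LHS ≡ 0 (mod 3), but the RHS 14 is not — no integer solution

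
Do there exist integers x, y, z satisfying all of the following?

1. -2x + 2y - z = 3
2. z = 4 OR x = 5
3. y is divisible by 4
Yes

Take x = 5, y = 0, z = -13. Substituting into each constraint:
  (1) -2(5) + 2(0) + 13 = 3 ✓
  (2) x = 5, target 5 ✓ (second branch holds)
  (3) 0 = 4 × 0, remainder 0 ✓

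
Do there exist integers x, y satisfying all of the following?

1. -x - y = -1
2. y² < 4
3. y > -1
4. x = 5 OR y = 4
No

The full constraint system is jointly infeasible over the integers. Each constraint and what it forces:

  - -x - y = -1: is a linear equation tying the variables together
  - y² < 4: restricts y to |y| ≤ 1
  - y > -1: bounds one variable relative to a constant
  - x = 5 OR y = 4: forces a choice: either x = 5 or y = 4

Split on the disjunction (x = 5 OR y = 4):
  • If x = 5: the equation forces y = -4, but y² < 4 requires |y| ≤ 1.
  • If y = 4: this contradicts y² < 4, which requires |y| ≤ 1.
Both branches are infeasible, so the system has no integer solution.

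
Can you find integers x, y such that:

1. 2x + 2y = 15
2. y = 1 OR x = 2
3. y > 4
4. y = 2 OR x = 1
No

Even the single constraint (2x + 2y = 15) is infeasible over the integers.

  - 2x + 2y = 15: every term on the left is divisible by 2, so the LHS ≡ 0 (mod 2), but the RHS 15 is not — no integer solution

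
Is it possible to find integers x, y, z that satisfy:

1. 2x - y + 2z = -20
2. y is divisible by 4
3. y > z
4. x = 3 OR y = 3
Yes

Take x = 3, y = 0, z = -13. Substituting into each constraint:
  (1) 2(3) + 0 + 2(-13) = -20 ✓
  (2) 0 = 4 × 0, remainder 0 ✓
  (3) 0 > -13 ✓
  (4) x = 3, target 3 ✓ (first branch holds)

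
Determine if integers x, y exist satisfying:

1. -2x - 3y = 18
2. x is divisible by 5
Yes

Take x = 0, y = -6. Substituting into each constraint:
  (1) -2(0) - 3(-6) = 18 ✓
  (2) 0 = 5 × 0, remainder 0 ✓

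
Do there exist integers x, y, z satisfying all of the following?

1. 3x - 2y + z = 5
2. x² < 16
Yes

Take x = 3, y = 2, z = 0. Substituting into each constraint:
  (1) 3(3) - 2(2) + 0 = 5 ✓
  (2) x² = (3)² = 9, and 9 < 16 ✓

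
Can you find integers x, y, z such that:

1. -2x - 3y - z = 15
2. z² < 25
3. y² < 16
Yes

Take x = -6, y = -1, z = 0. Substituting into each constraint:
  (1) -2(-6) - 3(-1) + 0 = 15 ✓
  (2) z² = (0)² = 0, and 0 < 25 ✓
  (3) y² = (-1)² = 1, and 1 < 16 ✓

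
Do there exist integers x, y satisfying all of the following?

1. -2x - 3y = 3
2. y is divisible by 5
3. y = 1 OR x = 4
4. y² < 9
No

A contradictory subset is {-2x - 3y = 3, y is divisible by 5, y = 1 OR x = 4}. No integer assignment can satisfy these jointly:

  - -2x - 3y = 3: is a linear equation tying the variables together
  - y is divisible by 5: restricts y to multiples of 5
  - y = 1 OR x = 4: forces a choice: either y = 1 or x = 4

Split on the disjunction (y = 1 OR x = 4):
  • If y = 1: this contradicts the divisibility constraint — 1 is not a multiple of 5.
  • If x = 4: with x = 4, writing y = 5y', every remaining term of the linear equation is divisible by 15, so the left side is ≡ 0 (mod 15); but the right side 11 ≡ 11 (mod 15). No integers can satisfy it.
Both branches are infeasible, so the system has no integer solution.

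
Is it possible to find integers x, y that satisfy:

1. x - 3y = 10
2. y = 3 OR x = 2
Yes

Take x = 19, y = 3. Substituting into each constraint:
  (1) 19 - 3(3) = 10 ✓
  (2) y = 3, target 3 ✓ (first branch holds)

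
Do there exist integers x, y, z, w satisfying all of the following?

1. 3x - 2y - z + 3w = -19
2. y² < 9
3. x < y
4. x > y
No

A contradictory subset is {x < y, x > y}. No integer assignment can satisfy these jointly:

  - x < y: bounds one variable relative to another variable
  - x > y: bounds one variable relative to another variable

Direct contradiction: y > x and x > y cannot both hold.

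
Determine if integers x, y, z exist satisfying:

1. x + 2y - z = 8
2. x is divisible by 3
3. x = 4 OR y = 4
Yes

Take x = 6, y = 4, z = 6. Substituting into each constraint:
  (1) 6 + 2(4) + (-6) = 8 ✓
  (2) 6 = 3 × 2, remainder 0 ✓
  (3) y = 4, target 4 ✓ (second branch holds)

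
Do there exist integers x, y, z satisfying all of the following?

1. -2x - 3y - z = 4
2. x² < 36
Yes

Take x = -2, y = 0, z = 0. Substituting into each constraint:
  (1) -2(-2) - 3(0) + 0 = 4 ✓
  (2) x² = (-2)² = 4, and 4 < 36 ✓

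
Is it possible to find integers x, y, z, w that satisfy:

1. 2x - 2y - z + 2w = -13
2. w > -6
Yes

Take x = 0, y = 0, z = 13, w = 0. Substituting into each constraint:
  (1) 2(0) - 2(0) + (-13) + 2(0) = -13 ✓
  (2) 0 > -6 ✓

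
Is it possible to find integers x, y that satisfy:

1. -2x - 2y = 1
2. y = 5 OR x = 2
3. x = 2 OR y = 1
No

Even the single constraint (-2x - 2y = 1) is infeasible over the integers.

  - -2x - 2y = 1: every term on the left is divisible by 2, so the LHS ≡ 0 (mod 2), but the RHS 1 is not — no integer solution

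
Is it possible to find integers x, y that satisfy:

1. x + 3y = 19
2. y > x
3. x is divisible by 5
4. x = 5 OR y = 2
No

A contradictory subset is {x + 3y = 19, y > x, x = 5 OR y = 2}. No integer assignment can satisfy these jointly:

  - x + 3y = 19: is a linear equation tying the variables together
  - y > x: bounds one variable relative to another variable
  - x = 5 OR y = 2: forces a choice: either x = 5 or y = 2

Split on the disjunction (x = 5 OR y = 2):
  • If x = 5: with x = 5, every remaining term of the linear equation is divisible by 3, so the left side is ≡ 0 (mod 3); but the right side 14 ≡ 2 (mod 3). No integers can satisfy it.
  • If y = 2: the equation forces x = 13, giving (y, x) = (2, 13), which violates y > x.
Both branches are infeasible, so the system has no integer solution.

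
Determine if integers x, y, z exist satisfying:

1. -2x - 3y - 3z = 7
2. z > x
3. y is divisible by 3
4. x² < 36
Yes

Take x = -2, y = 0, z = -1. Substituting into each constraint:
  (1) -2(-2) - 3(0) - 3(-1) = 7 ✓
  (2) -1 > -2 ✓
  (3) 0 = 3 × 0, remainder 0 ✓
  (4) x² = (-2)² = 4, and 4 < 36 ✓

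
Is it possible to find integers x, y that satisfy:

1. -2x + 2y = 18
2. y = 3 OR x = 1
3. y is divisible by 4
No

The full constraint system is jointly infeasible over the integers. Each constraint and what it forces:

  - -2x + 2y = 18: is a linear equation tying the variables together
  - y = 3 OR x = 1: forces a choice: either y = 3 or x = 1
  - y is divisible by 4: restricts y to multiples of 4

Split on the disjunction (y = 3 OR x = 1):
  • If y = 3: this contradicts the divisibility constraint — 3 is not a multiple of 4.
  • If x = 1: with x = 1, writing y = 4y', every remaining term of the linear equation is divisible by 8, so the left side is ≡ 0 (mod 8); but the right side 20 ≡ 4 (mod 8). No integers can satisfy it.
Both branches are infeasible, so the system has no integer solution.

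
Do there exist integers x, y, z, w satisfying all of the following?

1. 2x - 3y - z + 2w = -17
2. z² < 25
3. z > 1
Yes

Take x = 0, y = 0, z = 3, w = -7. Substituting into each constraint:
  (1) 2(0) - 3(0) + (-3) + 2(-7) = -17 ✓
  (2) z² = (3)² = 9, and 9 < 25 ✓
  (3) 3 > 1 ✓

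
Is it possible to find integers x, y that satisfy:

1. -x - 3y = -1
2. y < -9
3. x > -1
Yes

Take x = 31, y = -10. Substituting into each constraint:
  (1) (-31) - 3(-10) = -1 ✓
  (2) -10 < -9 ✓
  (3) 31 > -1 ✓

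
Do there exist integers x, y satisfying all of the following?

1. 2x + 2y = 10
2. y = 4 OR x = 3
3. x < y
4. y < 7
Yes

Take x = 1, y = 4. Substituting into each constraint:
  (1) 2(1) + 2(4) = 10 ✓
  (2) y = 4, target 4 ✓ (first branch holds)
  (3) 1 < 4 ✓
  (4) 4 < 7 ✓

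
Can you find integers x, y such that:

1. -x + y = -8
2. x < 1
Yes

Take x = 0, y = -8. Substituting into each constraint:
  (1) 0 + (-8) = -8 ✓
  (2) 0 < 1 ✓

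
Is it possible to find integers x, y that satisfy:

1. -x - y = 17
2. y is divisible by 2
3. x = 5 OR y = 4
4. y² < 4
No

A contradictory subset is {-x - y = 17, x = 5 OR y = 4, y² < 4}. No integer assignment can satisfy these jointly:

  - -x - y = 17: is a linear equation tying the variables together
  - x = 5 OR y = 4: forces a choice: either x = 5 or y = 4
  - y² < 4: restricts y to |y| ≤ 1

Split on the disjunction (x = 5 OR y = 4):
  • If x = 5: the equation forces y = -22, but y² < 4 requires |y| ≤ 1.
  • If y = 4: this contradicts y² < 4, which requires |y| ≤ 1.
Both branches are infeasible, so the system has no integer solution.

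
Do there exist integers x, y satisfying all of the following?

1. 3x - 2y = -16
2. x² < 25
Yes

Take x = 0, y = 8. Substituting into each constraint:
  (1) 3(0) - 2(8) = -16 ✓
  (2) x² = (0)² = 0, and 0 < 25 ✓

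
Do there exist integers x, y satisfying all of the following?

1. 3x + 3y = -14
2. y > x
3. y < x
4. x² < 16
No

Even the single constraint (3x + 3y = -14) is infeasible over the integers.

  - 3x + 3y = -14: every term on the left is divisible by 3, so the LHS ≡ 0 (mod 3), but the RHS -14 is not — no integer solution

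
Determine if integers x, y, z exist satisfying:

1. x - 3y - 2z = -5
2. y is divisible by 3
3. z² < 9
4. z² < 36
Yes

Take x = -5, y = 0, z = 0. Substituting into each constraint:
  (1) (-5) - 3(0) - 2(0) = -5 ✓
  (2) 0 = 3 × 0, remainder 0 ✓
  (3) z² = (0)² = 0, and 0 < 9 ✓
  (4) z² = (0)² = 0, and 0 < 36 ✓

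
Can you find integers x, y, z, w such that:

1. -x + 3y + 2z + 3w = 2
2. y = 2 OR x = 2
Yes

Take x = 0, y = 2, z = -2, w = 0. Substituting into each constraint:
  (1) 0 + 3(2) + 2(-2) + 3(0) = 2 ✓
  (2) y = 2, target 2 ✓ (first branch holds)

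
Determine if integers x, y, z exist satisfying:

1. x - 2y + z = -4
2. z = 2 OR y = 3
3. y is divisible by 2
Yes

Take x = 2, y = 4, z = 2. Substituting into each constraint:
  (1) 2 - 2(4) + 2 = -4 ✓
  (2) z = 2, target 2 ✓ (first branch holds)
  (3) 4 = 2 × 2, remainder 0 ✓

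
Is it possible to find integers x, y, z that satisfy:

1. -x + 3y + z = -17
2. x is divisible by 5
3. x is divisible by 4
Yes

Take x = 0, y = -6, z = 1. Substituting into each constraint:
  (1) 0 + 3(-6) + 1 = -17 ✓
  (2) 0 = 5 × 0, remainder 0 ✓
  (3) 0 = 4 × 0, remainder 0 ✓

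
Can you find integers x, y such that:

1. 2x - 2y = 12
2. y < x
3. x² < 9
Yes

Take x = 0, y = -6. Substituting into each constraint:
  (1) 2(0) - 2(-6) = 12 ✓
  (2) -6 < 0 ✓
  (3) x² = (0)² = 0, and 0 < 9 ✓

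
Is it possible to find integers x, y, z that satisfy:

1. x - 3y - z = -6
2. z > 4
Yes

Take x = 0, y = 0, z = 6. Substituting into each constraint:
  (1) 0 - 3(0) + (-6) = -6 ✓
  (2) 6 > 4 ✓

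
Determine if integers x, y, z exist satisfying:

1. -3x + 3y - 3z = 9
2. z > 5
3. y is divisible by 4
Yes

Take x = -9, y = 0, z = 6. Substituting into each constraint:
  (1) -3(-9) + 3(0) - 3(6) = 9 ✓
  (2) 6 > 5 ✓
  (3) 0 = 4 × 0, remainder 0 ✓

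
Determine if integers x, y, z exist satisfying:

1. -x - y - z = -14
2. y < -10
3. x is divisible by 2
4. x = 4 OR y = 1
Yes

Take x = 4, y = -11, z = 21. Substituting into each constraint:
  (1) (-4) + 11 + (-21) = -14 ✓
  (2) -11 < -10 ✓
  (3) 4 = 2 × 2, remainder 0 ✓
  (4) x = 4, target 4 ✓ (first branch holds)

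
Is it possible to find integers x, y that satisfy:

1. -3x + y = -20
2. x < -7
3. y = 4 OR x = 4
No

The full constraint system is jointly infeasible over the integers. Each constraint and what it forces:

  - -3x + y = -20: is a linear equation tying the variables together
  - x < -7: bounds one variable relative to a constant
  - y = 4 OR x = 4: forces a choice: either y = 4 or x = 4

Split on the disjunction (y = 4 OR x = 4):
  • If y = 4: the equation forces x = 8, which contradicts the bound x ≤ -8.
  • If x = 4: this contradicts the bound x ≤ -8.
Both branches are infeasible, so the system has no integer solution.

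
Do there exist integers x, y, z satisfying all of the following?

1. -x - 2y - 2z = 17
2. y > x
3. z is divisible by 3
Yes

Take x = -7, y = -5, z = 0. Substituting into each constraint:
  (1) 7 - 2(-5) - 2(0) = 17 ✓
  (2) -5 > -7 ✓
  (3) 0 = 3 × 0, remainder 0 ✓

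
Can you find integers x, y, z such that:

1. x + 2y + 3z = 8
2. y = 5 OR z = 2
Yes

Take x = -11, y = 5, z = 3. Substituting into each constraint:
  (1) (-11) + 2(5) + 3(3) = 8 ✓
  (2) y = 5, target 5 ✓ (first branch holds)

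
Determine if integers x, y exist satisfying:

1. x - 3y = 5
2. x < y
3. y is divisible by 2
Yes

Take x = -7, y = -4. Substituting into each constraint:
  (1) (-7) - 3(-4) = 5 ✓
  (2) -7 < -4 ✓
  (3) -4 = 2 × -2, remainder 0 ✓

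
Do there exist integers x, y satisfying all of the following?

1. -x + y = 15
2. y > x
Yes

Take x = -15, y = 0. Substituting into each constraint:
  (1) 15 + 0 = 15 ✓
  (2) 0 > -15 ✓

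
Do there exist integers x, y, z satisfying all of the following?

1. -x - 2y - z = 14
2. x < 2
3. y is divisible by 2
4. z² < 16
Yes

Take x = -14, y = 0, z = 0. Substituting into each constraint:
  (1) 14 - 2(0) + 0 = 14 ✓
  (2) -14 < 2 ✓
  (3) 0 = 2 × 0, remainder 0 ✓
  (4) z² = (0)² = 0, and 0 < 16 ✓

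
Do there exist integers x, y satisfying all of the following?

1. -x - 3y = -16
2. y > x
Yes

Take x = 1, y = 5. Substituting into each constraint:
  (1) (-1) - 3(5) = -16 ✓
  (2) 5 > 1 ✓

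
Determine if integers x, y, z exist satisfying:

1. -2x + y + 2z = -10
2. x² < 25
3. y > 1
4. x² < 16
Yes

Take x = 0, y = 2, z = -6. Substituting into each constraint:
  (1) -2(0) + 2 + 2(-6) = -10 ✓
  (2) x² = (0)² = 0, and 0 < 25 ✓
  (3) 2 > 1 ✓
  (4) x² = (0)² = 0, and 0 < 16 ✓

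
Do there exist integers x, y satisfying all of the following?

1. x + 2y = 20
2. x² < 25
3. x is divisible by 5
Yes

Take x = 0, y = 10. Substituting into each constraint:
  (1) 0 + 2(10) = 20 ✓
  (2) x² = (0)² = 0, and 0 < 25 ✓
  (3) 0 = 5 × 0, remainder 0 ✓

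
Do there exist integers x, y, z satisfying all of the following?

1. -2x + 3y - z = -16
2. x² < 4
Yes

Take x = 0, y = -5, z = 1. Substituting into each constraint:
  (1) -2(0) + 3(-5) + (-1) = -16 ✓
  (2) x² = (0)² = 0, and 0 < 4 ✓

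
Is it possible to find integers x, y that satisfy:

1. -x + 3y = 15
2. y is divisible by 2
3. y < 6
Yes

Take x = -15, y = 0. Substituting into each constraint:
  (1) 15 + 3(0) = 15 ✓
  (2) 0 = 2 × 0, remainder 0 ✓
  (3) 0 < 6 ✓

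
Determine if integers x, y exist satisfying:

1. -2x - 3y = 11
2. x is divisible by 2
Yes

Take x = 2, y = -5. Substituting into each constraint:
  (1) -2(2) - 3(-5) = 11 ✓
  (2) 2 = 2 × 1, remainder 0 ✓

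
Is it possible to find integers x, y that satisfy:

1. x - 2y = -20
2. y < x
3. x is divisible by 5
Yes

Take x = 30, y = 25. Substituting into each constraint:
  (1) 30 - 2(25) = -20 ✓
  (2) 25 < 30 ✓
  (3) 30 = 5 × 6, remainder 0 ✓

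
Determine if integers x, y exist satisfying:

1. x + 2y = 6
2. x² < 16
Yes

Take x = 0, y = 3. Substituting into each constraint:
  (1) 0 + 2(3) = 6 ✓
  (2) x² = (0)² = 0, and 0 < 16 ✓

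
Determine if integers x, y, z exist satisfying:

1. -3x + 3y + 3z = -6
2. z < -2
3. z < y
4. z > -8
Yes

Take x = -1, y = 0, z = -3. Substituting into each constraint:
  (1) -3(-1) + 3(0) + 3(-3) = -6 ✓
  (2) -3 < -2 ✓
  (3) -3 < 0 ✓
  (4) -3 > -8 ✓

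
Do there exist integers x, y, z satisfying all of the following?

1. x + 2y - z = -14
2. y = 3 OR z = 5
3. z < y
Yes

Take x = -18, y = 3, z = 2. Substituting into each constraint:
  (1) (-18) + 2(3) + (-2) = -14 ✓
  (2) y = 3, target 3 ✓ (first branch holds)
  (3) 2 < 3 ✓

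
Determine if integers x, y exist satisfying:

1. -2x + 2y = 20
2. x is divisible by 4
Yes

Take x = 0, y = 10. Substituting into each constraint:
  (1) -2(0) + 2(10) = 20 ✓
  (2) 0 = 4 × 0, remainder 0 ✓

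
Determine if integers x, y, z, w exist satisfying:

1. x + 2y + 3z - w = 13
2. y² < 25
Yes

Take x = 13, y = 0, z = 0, w = 0. Substituting into each constraint:
  (1) 13 + 2(0) + 3(0) + 0 = 13 ✓
  (2) y² = (0)² = 0, and 0 < 25 ✓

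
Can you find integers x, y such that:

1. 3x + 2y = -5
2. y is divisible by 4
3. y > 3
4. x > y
No

A contradictory subset is {3x + 2y = -5, y > 3, x > y}. No integer assignment can satisfy these jointly:

  - 3x + 2y = -5: is a linear equation tying the variables together
  - y > 3: bounds one variable relative to a constant
  - x > y: bounds one variable relative to another variable

Propagating the comparison: x > y and y ≥ 4 give x ≥ 5. Range argument: with x ∈ [5, ∞], y ∈ [4, ∞], the left side of the equation is at least 23, but the right side is -5 < 23. No integer solution exists.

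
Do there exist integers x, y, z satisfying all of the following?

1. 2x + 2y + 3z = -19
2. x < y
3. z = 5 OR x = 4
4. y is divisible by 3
Yes

Take x = -17, y = 0, z = 5. Substituting into each constraint:
  (1) 2(-17) + 2(0) + 3(5) = -19 ✓
  (2) -17 < 0 ✓
  (3) z = 5, target 5 ✓ (first branch holds)
  (4) 0 = 3 × 0, remainder 0 ✓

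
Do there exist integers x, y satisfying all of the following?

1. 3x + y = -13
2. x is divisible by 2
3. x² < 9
Yes

Take x = 0, y = -13. Substituting into each constraint:
  (1) 3(0) + (-13) = -13 ✓
  (2) 0 = 2 × 0, remainder 0 ✓
  (3) x² = (0)² = 0, and 0 < 9 ✓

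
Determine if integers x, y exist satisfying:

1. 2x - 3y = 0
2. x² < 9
Yes

Take x = 0, y = 0. Substituting into each constraint:
  (1) 2(0) - 3(0) = 0 ✓
  (2) x² = (0)² = 0, and 0 < 9 ✓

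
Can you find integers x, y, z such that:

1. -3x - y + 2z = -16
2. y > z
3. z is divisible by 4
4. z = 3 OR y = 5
Yes

Take x = 1, y = 5, z = -4. Substituting into each constraint:
  (1) -3(1) + (-5) + 2(-4) = -16 ✓
  (2) 5 > -4 ✓
  (3) -4 = 4 × -1, remainder 0 ✓
  (4) y = 5, target 5 ✓ (second branch holds)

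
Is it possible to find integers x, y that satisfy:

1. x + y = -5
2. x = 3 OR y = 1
Yes

Take x = 3, y = -8. Substituting into each constraint:
  (1) 3 + (-8) = -5 ✓
  (2) x = 3, target 3 ✓ (first branch holds)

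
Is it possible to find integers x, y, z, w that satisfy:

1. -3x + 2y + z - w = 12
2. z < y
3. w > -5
Yes

Take x = -5, y = 0, z = -1, w = 2. Substituting into each constraint:
  (1) -3(-5) + 2(0) + (-1) + (-2) = 12 ✓
  (2) -1 < 0 ✓
  (3) 2 > -5 ✓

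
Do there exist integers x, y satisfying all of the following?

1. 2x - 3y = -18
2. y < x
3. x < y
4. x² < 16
No

A contradictory subset is {y < x, x < y}. No integer assignment can satisfy these jointly:

  - y < x: bounds one variable relative to another variable
  - x < y: bounds one variable relative to another variable

Direct contradiction: x > y and y > x cannot both hold.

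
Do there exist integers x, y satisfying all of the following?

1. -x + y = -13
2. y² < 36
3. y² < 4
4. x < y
No

A contradictory subset is {-x + y = -13, x < y}. No integer assignment can satisfy these jointly:

  - -x + y = -13: is a linear equation tying the variables together
  - x < y: bounds one variable relative to another variable

From the equation, x − y = 13, i.e. y − x = -13; but y > x requires y − x ≥ 1. Contradiction.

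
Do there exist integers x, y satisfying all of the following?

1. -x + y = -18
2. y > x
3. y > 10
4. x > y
No

A contradictory subset is {-x + y = -18, y > x}. No integer assignment can satisfy these jointly:

  - -x + y = -18: is a linear equation tying the variables together
  - y > x: bounds one variable relative to another variable

From the equation, x − y = 18, i.e. y − x = -18; but y > x requires y − x ≥ 1. Contradiction.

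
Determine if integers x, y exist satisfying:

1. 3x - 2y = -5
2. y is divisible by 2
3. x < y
Yes

Take x = -3, y = -2. Substituting into each constraint:
  (1) 3(-3) - 2(-2) = -5 ✓
  (2) -2 = 2 × -1, remainder 0 ✓
  (3) -3 < -2 ✓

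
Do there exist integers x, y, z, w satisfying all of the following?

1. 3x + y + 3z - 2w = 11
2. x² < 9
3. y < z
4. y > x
Yes

Take x = -1, y = 0, z = 2, w = -4. Substituting into each constraint:
  (1) 3(-1) + 0 + 3(2) - 2(-4) = 11 ✓
  (2) x² = (-1)² = 1, and 1 < 9 ✓
  (3) 0 < 2 ✓
  (4) 0 > -1 ✓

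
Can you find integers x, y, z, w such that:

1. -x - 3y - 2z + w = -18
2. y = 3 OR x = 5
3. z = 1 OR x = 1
Yes

Take x = 1, y = 3, z = 0, w = -8. Substituting into each constraint:
  (1) (-1) - 3(3) - 2(0) + (-8) = -18 ✓
  (2) y = 3, target 3 ✓ (first branch holds)
  (3) x = 1, target 1 ✓ (second branch holds)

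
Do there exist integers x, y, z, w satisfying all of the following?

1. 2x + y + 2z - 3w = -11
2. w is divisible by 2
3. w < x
Yes

Take x = 1, y = -13, z = 0, w = 0. Substituting into each constraint:
  (1) 2(1) + (-13) + 2(0) - 3(0) = -11 ✓
  (2) 0 = 2 × 0, remainder 0 ✓
  (3) 0 < 1 ✓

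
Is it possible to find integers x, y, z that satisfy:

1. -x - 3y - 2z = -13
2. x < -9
Yes

Take x = -10, y = 7, z = 1. Substituting into each constraint:
  (1) 10 - 3(7) - 2(1) = -13 ✓
  (2) -10 < -9 ✓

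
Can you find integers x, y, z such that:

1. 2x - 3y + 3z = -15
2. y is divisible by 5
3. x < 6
Yes

Take x = 0, y = 0, z = -5. Substituting into each constraint:
  (1) 2(0) - 3(0) + 3(-5) = -15 ✓
  (2) 0 = 5 × 0, remainder 0 ✓
  (3) 0 < 6 ✓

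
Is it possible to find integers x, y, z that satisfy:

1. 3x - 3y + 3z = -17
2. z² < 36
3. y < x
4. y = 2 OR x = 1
No

Even the single constraint (3x - 3y + 3z = -17) is infeasible over the integers.

  - 3x - 3y + 3z = -17: every term on the left is divisible by 3, so the LHS ≡ 0 (mod 3), but the RHS -17 is not — no integer solution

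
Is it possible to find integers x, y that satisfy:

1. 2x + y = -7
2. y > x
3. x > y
No

A contradictory subset is {y > x, x > y}. No integer assignment can satisfy these jointly:

  - y > x: bounds one variable relative to another variable
  - x > y: bounds one variable relative to another variable

Direct contradiction: y > x and x > y cannot both hold.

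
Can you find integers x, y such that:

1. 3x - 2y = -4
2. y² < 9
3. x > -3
Yes

Take x = 0, y = 2. Substituting into each constraint:
  (1) 3(0) - 2(2) = -4 ✓
  (2) y² = (2)² = 4, and 4 < 9 ✓
  (3) 0 > -3 ✓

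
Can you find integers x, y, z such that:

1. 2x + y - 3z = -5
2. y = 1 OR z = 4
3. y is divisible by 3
Yes

Take x = -1, y = 9, z = 4. Substituting into each constraint:
  (1) 2(-1) + 9 - 3(4) = -5 ✓
  (2) z = 4, target 4 ✓ (second branch holds)
  (3) 9 = 3 × 3, remainder 0 ✓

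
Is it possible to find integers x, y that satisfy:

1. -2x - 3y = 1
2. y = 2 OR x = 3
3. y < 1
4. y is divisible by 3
No

A contradictory subset is {-2x - 3y = 1, y = 2 OR x = 3, y < 1}. No integer assignment can satisfy these jointly:

  - -2x - 3y = 1: is a linear equation tying the variables together
  - y = 2 OR x = 3: forces a choice: either y = 2 or x = 3
  - y < 1: bounds one variable relative to a constant

Split on the disjunction (y = 2 OR x = 3):
  • If y = 2: this contradicts the bound y ≤ 0.
  • If x = 3: with x = 3, every remaining term of the linear equation is divisible by 3, so the left side is ≡ 0 (mod 3); but the right side 7 ≡ 1 (mod 3). No integers can satisfy it.
Both branches are infeasible, so the system has no integer solution.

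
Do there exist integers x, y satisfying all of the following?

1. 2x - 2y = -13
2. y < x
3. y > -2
No

Even the single constraint (2x - 2y = -13) is infeasible over the integers.

  - 2x - 2y = -13: every term on the left is divisible by 2, so the LHS ≡ 0 (mod 2), but the RHS -13 is not — no integer solution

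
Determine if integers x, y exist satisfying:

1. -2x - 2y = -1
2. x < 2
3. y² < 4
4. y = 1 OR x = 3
No

Even the single constraint (-2x - 2y = -1) is infeasible over the integers.

  - -2x - 2y = -1: every term on the left is divisible by 2, so the LHS ≡ 0 (mod 2), but the RHS -1 is not — no integer solution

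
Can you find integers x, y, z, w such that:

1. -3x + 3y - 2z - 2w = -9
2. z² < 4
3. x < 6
Yes

Take x = 0, y = -3, z = 0, w = 0. Substituting into each constraint:
  (1) -3(0) + 3(-3) - 2(0) - 2(0) = -9 ✓
  (2) z² = (0)² = 0, and 0 < 4 ✓
  (3) 0 < 6 ✓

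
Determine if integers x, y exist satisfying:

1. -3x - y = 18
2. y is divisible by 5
Yes

Take x = -6, y = 0. Substituting into each constraint:
  (1) -3(-6) + 0 = 18 ✓
  (2) 0 = 5 × 0, remainder 0 ✓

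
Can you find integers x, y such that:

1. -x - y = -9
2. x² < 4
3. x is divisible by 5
Yes

Take x = 0, y = 9. Substituting into each constraint:
  (1) 0 + (-9) = -9 ✓
  (2) x² = (0)² = 0, and 0 < 4 ✓
  (3) 0 = 5 × 0, remainder 0 ✓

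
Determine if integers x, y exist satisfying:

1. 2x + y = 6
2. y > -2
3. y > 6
Yes

Take x = -1, y = 8. Substituting into each constraint:
  (1) 2(-1) + 8 = 6 ✓
  (2) 8 > -2 ✓
  (3) 8 > 6 ✓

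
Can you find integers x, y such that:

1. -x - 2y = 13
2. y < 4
Yes

Take x = -13, y = 0. Substituting into each constraint:
  (1) 13 - 2(0) = 13 ✓
  (2) 0 < 4 ✓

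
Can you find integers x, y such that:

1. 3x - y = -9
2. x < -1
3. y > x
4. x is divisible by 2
Yes

Take x = -2, y = 3. Substituting into each constraint:
  (1) 3(-2) + (-3) = -9 ✓
  (2) -2 < -1 ✓
  (3) 3 > -2 ✓
  (4) -2 = 2 × -1, remainder 0 ✓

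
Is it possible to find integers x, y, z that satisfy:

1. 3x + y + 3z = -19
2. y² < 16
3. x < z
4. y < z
Yes

Take x = -6, y = -1, z = 0. Substituting into each constraint:
  (1) 3(-6) + (-1) + 3(0) = -19 ✓
  (2) y² = (-1)² = 1, and 1 < 16 ✓
  (3) -6 < 0 ✓
  (4) -1 < 0 ✓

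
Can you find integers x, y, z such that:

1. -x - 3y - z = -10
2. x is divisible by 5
Yes

Take x = 0, y = 0, z = 10. Substituting into each constraint:
  (1) 0 - 3(0) + (-10) = -10 ✓
  (2) 0 = 5 × 0, remainder 0 ✓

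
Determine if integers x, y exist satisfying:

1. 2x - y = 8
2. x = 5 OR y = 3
Yes

Take x = 5, y = 2. Substituting into each constraint:
  (1) 2(5) + (-2) = 8 ✓
  (2) x = 5, target 5 ✓ (first branch holds)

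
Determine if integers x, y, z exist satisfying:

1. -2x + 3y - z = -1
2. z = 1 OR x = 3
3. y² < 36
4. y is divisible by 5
Yes

Take x = 0, y = 0, z = 1. Substituting into each constraint:
  (1) -2(0) + 3(0) + (-1) = -1 ✓
  (2) z = 1, target 1 ✓ (first branch holds)
  (3) y² = (0)² = 0, and 0 < 36 ✓
  (4) 0 = 5 × 0, remainder 0 ✓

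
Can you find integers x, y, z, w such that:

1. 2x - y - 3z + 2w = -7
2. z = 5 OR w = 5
Yes

Take x = 0, y = 5, z = 4, w = 5. Substituting into each constraint:
  (1) 2(0) + (-5) - 3(4) + 2(5) = -7 ✓
  (2) w = 5, target 5 ✓ (second branch holds)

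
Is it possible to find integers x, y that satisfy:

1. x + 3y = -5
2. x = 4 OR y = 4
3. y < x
Yes

Take x = 4, y = -3. Substituting into each constraint:
  (1) 4 + 3(-3) = -5 ✓
  (2) x = 4, target 4 ✓ (first branch holds)
  (3) -3 < 4 ✓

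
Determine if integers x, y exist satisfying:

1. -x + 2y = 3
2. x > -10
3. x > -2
Yes

Take x = 1, y = 2. Substituting into each constraint:
  (1) (-1) + 2(2) = 3 ✓
  (2) 1 > -10 ✓
  (3) 1 > -2 ✓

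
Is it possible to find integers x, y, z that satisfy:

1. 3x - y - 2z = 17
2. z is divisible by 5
Yes

Take x = 0, y = -17, z = 0. Substituting into each constraint:
  (1) 3(0) + 17 - 2(0) = 17 ✓
  (2) 0 = 5 × 0, remainder 0 ✓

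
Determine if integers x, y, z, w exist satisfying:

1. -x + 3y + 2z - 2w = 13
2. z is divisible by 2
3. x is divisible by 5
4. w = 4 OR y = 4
Yes

Take x = -5, y = 4, z = 0, w = 2. Substituting into each constraint:
  (1) 5 + 3(4) + 2(0) - 2(2) = 13 ✓
  (2) 0 = 2 × 0, remainder 0 ✓
  (3) -5 = 5 × -1, remainder 0 ✓
  (4) y = 4, target 4 ✓ (second branch holds)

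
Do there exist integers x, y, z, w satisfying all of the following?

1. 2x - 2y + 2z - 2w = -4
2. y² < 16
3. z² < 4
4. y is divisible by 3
Yes

Take x = 0, y = 0, z = 0, w = 2. Substituting into each constraint:
  (1) 2(0) - 2(0) + 2(0) - 2(2) = -4 ✓
  (2) y² = (0)² = 0, and 0 < 16 ✓
  (3) z² = (0)² = 0, and 0 < 4 ✓
  (4) 0 = 3 × 0, remainder 0 ✓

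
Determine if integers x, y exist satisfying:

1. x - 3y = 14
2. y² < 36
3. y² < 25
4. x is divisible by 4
Yes

Take x = 20, y = 2. Substituting into each constraint:
  (1) 20 - 3(2) = 14 ✓
  (2) y² = (2)² = 4, and 4 < 36 ✓
  (3) y² = (2)² = 4, and 4 < 25 ✓
  (4) 20 = 4 × 5, remainder 0 ✓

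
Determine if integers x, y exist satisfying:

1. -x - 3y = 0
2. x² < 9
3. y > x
No

The full constraint system is jointly infeasible over the integers. Each constraint and what it forces:

  - -x - 3y = 0: is a linear equation tying the variables together
  - x² < 9: restricts x to |x| ≤ 2
  - y > x: bounds one variable relative to another variable

The bounds confine x to {-2, -1, 0, 1, 2}. For each value, substitute into the equation:
  • x = -2: the equation gives -3y = -2, so y would not be an integer.
  • x = -1: the equation gives -3y = -1, so y would not be an integer.
  • x = 0: the equation forces y = 0, but y > x fails since 0 ≤ 0.
  • x = 1: the equation gives -3y = 1, so y would not be an integer.
  • x = 2: the equation gives -3y = 2, so y would not be an integer.
Every case fails, so no integer solution exists.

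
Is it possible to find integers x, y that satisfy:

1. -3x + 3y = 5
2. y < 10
No

Even the single constraint (-3x + 3y = 5) is infeasible over the integers.

  - -3x + 3y = 5: every term on the left is divisible by 3, so the LHS ≡ 0 (mod 3), but the RHS 5 is not — no integer solution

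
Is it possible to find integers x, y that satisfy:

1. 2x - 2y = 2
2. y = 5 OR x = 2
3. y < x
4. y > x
No

A contradictory subset is {y < x, y > x}. No integer assignment can satisfy these jointly:

  - y < x: bounds one variable relative to another variable
  - y > x: bounds one variable relative to another variable

Direct contradiction: x > y and y > x cannot both hold.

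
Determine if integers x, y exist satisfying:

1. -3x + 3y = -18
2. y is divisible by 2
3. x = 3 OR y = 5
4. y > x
No

A contradictory subset is {-3x + 3y = -18, y > x}. No integer assignment can satisfy these jointly:

  - -3x + 3y = -18: is a linear equation tying the variables together
  - y > x: bounds one variable relative to another variable

From the equation, x − y = 6, i.e. y − x = -6; but y > x requires y − x ≥ 1. Contradiction.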